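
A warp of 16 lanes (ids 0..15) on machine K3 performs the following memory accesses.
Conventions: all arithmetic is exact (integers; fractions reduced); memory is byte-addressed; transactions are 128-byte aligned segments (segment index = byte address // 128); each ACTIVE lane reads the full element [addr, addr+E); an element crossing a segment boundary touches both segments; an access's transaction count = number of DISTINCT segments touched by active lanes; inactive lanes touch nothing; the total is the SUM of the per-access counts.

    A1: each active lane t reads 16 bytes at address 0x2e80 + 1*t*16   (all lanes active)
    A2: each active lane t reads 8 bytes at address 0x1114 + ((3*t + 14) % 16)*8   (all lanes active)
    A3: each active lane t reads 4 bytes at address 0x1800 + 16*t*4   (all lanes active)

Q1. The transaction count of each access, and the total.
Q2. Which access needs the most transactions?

A1: 2 transactions
A2: 2 transactions
A3: 8 transactions

Answer: 2,2,8; total 12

Answer: A3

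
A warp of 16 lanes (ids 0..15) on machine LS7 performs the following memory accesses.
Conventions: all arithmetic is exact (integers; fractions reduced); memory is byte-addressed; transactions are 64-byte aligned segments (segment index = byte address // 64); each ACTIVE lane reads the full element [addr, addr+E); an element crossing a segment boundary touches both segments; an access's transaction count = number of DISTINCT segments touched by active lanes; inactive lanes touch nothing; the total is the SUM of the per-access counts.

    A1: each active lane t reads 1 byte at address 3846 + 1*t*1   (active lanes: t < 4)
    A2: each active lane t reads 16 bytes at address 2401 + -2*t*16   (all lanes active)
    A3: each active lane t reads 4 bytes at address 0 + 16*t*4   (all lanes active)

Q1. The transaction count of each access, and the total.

A1: 1 transaction
A2: 8 transactions
A3: 16 transactions

Answer: 1,8,16; total 25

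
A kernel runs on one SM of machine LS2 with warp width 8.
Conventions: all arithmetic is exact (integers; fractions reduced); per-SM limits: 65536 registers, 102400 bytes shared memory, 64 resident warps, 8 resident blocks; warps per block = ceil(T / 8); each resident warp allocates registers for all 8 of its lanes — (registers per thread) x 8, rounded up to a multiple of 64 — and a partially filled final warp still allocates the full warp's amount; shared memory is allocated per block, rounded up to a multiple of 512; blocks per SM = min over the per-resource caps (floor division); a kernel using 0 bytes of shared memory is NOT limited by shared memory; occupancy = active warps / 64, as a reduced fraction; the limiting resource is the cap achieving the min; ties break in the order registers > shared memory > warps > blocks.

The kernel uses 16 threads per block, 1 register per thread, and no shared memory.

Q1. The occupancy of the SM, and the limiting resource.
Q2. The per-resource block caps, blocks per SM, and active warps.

Answer: occupancy 1/4, limited by blocks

registers: 512 blocks
shared memory: no limit (kernel uses none)
warps: 32 blocks
blocks: 8 blocks

Answer: 8 blocks, 16 active warps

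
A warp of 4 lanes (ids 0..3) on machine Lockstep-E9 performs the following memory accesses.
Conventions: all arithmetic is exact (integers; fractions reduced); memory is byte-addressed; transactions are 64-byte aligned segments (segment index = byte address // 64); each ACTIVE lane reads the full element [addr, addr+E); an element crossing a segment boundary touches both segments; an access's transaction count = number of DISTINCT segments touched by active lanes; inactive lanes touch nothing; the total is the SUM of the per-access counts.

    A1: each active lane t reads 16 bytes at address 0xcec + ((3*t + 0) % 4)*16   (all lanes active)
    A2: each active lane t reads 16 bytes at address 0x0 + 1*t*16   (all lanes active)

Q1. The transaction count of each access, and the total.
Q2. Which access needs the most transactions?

A1: 2 transactions
A2: 1 transaction

Answer: 2,1; total 3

Answer: A1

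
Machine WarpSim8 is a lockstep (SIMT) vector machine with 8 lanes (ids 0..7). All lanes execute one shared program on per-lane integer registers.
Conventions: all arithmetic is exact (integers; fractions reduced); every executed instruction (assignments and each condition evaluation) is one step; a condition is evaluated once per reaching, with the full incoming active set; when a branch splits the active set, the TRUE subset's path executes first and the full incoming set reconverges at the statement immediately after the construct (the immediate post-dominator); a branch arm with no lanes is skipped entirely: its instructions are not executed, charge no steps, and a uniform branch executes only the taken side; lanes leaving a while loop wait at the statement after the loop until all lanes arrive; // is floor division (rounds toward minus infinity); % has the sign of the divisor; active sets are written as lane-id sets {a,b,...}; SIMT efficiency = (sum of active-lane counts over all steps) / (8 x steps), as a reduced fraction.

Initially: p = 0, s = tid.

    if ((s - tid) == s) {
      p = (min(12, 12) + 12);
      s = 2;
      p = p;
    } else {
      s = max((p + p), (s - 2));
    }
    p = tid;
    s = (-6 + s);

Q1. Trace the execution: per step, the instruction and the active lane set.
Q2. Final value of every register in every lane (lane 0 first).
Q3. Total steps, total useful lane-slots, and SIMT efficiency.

step 0: eval ((s - tid) == s)        {0,1,2,3,4,5,6,7}
step 1: p <- (min(12, 12) + 12)      {0}
step 2: s <- 2                       {0}
step 3: p <- p                       {0}
step 4: s <- max((p + p), (s - 2))   {1,2,3,4,5,6,7}
step 5: p <- tid                     {0,1,2,3,4,5,6,7}
step 6: s <- (-6 + s)                {0,1,2,3,4,5,6,7}

Answer: 7 steps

p: 0,1,2,3,4,5,6,7
s: -4,-6,-6,-5,-4,-3,-2,-1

steps = 7; useful = 34; efficiency = 34/56 = 17/28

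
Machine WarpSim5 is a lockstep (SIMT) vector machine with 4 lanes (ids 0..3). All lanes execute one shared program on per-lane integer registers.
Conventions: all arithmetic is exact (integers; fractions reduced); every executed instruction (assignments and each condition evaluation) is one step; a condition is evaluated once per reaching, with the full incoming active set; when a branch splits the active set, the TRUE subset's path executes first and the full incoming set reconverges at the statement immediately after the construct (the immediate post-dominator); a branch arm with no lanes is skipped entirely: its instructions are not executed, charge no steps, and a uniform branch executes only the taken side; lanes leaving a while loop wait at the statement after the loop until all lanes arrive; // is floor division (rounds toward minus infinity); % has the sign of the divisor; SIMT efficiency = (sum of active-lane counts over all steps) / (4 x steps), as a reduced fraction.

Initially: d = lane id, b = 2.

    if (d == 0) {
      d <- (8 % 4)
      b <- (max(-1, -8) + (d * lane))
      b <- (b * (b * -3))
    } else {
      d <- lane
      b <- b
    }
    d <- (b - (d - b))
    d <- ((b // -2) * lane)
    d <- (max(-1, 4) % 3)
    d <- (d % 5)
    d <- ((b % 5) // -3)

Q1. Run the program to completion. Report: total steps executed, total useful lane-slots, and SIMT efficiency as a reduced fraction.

Answer: 11 steps, 33 useful, 3/4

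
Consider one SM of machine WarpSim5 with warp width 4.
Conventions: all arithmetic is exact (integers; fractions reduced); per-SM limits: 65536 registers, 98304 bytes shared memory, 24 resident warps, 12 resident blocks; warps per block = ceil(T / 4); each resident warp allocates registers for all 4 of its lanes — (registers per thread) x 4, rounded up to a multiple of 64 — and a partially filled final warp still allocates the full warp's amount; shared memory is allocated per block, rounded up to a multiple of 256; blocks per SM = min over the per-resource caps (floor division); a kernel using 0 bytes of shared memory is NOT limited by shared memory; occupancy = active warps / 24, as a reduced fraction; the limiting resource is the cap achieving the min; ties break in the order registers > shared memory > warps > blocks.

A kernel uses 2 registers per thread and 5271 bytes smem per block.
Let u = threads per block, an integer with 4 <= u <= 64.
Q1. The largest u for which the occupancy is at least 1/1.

Answer: u = 48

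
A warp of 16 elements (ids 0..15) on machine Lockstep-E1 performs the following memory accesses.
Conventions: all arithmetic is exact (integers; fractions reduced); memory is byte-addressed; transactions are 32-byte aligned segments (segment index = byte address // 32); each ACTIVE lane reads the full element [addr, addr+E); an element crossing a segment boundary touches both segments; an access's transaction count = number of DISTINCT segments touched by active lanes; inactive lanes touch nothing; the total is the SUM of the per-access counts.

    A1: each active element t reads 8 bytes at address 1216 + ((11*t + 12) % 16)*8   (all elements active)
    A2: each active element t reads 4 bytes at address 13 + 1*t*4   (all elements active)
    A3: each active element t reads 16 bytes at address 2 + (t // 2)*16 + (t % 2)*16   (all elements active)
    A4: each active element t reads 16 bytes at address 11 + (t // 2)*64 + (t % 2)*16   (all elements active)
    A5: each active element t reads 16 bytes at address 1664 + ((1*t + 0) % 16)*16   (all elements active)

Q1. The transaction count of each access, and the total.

A1: 4 transactions
A2: 3 transactions
A3: 5 transactions
A4: 16 transactions
A5: 8 transactions

Answer: 4,3,5,16,8; total 36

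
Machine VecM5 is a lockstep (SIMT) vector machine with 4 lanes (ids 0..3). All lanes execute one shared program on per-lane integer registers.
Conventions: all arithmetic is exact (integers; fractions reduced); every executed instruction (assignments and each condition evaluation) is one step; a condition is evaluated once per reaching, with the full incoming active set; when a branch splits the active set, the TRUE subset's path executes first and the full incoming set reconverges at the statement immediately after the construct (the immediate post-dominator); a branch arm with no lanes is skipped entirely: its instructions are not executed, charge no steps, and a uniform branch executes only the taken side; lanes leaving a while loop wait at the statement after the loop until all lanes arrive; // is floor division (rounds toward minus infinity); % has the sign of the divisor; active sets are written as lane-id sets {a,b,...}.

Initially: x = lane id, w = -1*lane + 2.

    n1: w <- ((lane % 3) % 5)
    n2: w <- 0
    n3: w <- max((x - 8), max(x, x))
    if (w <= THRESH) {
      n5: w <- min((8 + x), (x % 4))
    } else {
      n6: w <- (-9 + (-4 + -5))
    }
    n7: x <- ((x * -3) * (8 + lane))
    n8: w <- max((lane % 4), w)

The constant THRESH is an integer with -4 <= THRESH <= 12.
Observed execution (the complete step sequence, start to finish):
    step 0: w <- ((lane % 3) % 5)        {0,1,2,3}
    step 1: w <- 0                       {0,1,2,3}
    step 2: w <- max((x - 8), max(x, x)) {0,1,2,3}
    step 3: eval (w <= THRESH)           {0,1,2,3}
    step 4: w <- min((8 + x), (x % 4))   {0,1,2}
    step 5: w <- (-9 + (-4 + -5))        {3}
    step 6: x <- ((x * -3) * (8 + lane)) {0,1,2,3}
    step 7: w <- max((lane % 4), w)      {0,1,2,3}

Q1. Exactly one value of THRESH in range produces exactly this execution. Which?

Answer: THRESH = 2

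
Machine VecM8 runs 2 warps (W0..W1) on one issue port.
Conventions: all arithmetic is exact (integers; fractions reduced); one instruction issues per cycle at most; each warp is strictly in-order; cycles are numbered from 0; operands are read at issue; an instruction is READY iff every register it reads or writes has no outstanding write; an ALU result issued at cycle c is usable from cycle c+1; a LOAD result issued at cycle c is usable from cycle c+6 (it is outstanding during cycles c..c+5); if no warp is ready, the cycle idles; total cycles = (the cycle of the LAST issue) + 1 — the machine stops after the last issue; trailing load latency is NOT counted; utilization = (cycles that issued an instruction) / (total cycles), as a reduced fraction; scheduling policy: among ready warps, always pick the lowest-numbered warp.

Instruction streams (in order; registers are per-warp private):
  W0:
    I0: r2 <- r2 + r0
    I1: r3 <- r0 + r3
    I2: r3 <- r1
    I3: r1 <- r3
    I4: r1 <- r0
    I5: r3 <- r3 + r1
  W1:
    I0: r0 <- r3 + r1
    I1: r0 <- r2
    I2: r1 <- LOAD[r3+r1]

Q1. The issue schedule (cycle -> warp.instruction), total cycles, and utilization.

cycle 0: W0.I0
cycle 1: W0.I1
cycle 2: W0.I2
cycle 3: W0.I3
cycle 4: W0.I4
cycle 5: W0.I5
cycle 6: W1.I0
cycle 7: W1.I1
cycle 8: W1.I2

Answer: 9 cycles, utilization 1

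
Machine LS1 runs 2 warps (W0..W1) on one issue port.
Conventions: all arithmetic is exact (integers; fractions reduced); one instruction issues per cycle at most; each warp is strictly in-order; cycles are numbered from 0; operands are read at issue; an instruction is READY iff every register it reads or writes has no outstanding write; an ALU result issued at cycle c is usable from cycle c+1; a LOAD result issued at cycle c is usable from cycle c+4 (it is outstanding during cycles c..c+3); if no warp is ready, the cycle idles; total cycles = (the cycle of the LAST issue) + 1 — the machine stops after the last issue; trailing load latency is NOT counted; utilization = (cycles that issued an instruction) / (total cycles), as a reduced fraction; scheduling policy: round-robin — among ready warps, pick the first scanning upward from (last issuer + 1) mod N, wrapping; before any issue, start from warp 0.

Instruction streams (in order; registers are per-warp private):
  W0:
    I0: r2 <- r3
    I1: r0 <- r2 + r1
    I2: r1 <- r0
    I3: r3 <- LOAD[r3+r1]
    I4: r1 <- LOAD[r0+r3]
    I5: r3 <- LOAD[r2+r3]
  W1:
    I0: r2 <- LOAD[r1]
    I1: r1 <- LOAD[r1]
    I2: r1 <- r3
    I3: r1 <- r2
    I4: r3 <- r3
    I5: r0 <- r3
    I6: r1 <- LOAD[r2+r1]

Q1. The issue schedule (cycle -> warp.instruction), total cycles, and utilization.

cycle 0: W0.I0
cycle 1: W1.I0
cycle 2: W0.I1
cycle 3: W1.I1
cycle 4: W0.I2
cycle 5: W0.I3
cycle 6: idle
cycle 7: W1.I2
cycle 8: W1.I3
cycle 9: W0.I4
cycle 10: W1.I4
cycle 11: W0.I5
cycle 12: W1.I5
cycle 13: W1.I6

Answer: 14 cycles, utilization 13/14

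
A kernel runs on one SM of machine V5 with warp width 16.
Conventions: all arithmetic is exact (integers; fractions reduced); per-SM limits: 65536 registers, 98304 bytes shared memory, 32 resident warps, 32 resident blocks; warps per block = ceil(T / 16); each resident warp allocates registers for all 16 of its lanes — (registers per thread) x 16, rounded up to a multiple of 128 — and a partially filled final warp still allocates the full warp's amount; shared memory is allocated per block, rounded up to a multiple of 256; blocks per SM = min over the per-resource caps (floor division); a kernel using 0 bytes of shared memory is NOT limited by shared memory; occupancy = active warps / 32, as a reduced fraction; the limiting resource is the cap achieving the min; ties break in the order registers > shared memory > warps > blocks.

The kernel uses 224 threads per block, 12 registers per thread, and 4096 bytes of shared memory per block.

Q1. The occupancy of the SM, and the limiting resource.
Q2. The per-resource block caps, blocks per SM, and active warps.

Answer: occupancy 7/8, limited by warps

registers: 18 blocks
shared memory: 24 blocks
warps: 2 blocks
blocks: 32 blocks

Answer: 2 blocks, 28 active warps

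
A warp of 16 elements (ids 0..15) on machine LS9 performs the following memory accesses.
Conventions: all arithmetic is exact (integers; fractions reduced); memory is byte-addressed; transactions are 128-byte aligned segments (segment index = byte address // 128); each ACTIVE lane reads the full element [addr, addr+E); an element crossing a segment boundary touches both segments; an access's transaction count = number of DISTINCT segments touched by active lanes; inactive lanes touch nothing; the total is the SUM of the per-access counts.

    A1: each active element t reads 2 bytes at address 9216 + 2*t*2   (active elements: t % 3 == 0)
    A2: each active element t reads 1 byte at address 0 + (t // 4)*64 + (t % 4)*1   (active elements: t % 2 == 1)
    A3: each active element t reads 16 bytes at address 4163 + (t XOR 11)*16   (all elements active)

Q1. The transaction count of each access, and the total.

A1: 1 transaction
A2: 2 transactions
A3: 3 transactions

Answer: 1,2,3; total 6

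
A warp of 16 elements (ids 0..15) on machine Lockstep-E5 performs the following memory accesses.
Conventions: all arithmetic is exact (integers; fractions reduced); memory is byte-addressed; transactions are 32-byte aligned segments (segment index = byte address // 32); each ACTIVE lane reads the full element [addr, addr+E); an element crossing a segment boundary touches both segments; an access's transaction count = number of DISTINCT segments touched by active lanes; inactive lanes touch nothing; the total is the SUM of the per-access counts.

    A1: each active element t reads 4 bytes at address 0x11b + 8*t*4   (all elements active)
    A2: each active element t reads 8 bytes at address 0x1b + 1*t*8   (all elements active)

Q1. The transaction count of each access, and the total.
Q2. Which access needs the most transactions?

A1: 16 transactions
A2: 5 transactions

Answer: 16,5; total 21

Answer: A1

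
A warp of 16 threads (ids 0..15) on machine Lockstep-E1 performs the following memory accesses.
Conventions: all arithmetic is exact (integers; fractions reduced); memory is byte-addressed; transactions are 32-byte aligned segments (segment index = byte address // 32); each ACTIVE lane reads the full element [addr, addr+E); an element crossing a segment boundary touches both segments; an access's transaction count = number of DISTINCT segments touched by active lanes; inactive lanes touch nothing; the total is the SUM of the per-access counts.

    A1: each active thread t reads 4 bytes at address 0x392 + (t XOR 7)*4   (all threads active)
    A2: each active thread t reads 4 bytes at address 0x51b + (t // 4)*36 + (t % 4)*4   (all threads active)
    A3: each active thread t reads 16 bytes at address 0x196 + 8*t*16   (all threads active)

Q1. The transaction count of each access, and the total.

A1: 3 transactions
A2: 5 transactions
A3: 32 transactions

Answer: 3,5,32; total 40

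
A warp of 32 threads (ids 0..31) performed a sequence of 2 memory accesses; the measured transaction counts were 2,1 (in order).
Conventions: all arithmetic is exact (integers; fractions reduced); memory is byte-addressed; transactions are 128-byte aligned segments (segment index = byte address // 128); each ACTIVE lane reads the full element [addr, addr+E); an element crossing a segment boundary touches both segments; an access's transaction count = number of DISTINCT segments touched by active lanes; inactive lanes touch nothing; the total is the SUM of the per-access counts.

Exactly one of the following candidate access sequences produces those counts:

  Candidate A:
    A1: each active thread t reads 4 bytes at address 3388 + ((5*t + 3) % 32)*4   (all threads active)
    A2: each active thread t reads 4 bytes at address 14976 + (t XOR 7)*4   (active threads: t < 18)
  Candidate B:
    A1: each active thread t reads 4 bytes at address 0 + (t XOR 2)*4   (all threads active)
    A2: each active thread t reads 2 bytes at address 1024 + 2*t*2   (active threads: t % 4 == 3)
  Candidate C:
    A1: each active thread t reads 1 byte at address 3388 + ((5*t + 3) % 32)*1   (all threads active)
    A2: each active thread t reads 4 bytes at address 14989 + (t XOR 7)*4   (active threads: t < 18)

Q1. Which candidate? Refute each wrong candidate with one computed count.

B: A1 gives 1 transaction, not 2
C: A1 gives 1 transaction, not 2
A: all counts match (2,1)

Answer: A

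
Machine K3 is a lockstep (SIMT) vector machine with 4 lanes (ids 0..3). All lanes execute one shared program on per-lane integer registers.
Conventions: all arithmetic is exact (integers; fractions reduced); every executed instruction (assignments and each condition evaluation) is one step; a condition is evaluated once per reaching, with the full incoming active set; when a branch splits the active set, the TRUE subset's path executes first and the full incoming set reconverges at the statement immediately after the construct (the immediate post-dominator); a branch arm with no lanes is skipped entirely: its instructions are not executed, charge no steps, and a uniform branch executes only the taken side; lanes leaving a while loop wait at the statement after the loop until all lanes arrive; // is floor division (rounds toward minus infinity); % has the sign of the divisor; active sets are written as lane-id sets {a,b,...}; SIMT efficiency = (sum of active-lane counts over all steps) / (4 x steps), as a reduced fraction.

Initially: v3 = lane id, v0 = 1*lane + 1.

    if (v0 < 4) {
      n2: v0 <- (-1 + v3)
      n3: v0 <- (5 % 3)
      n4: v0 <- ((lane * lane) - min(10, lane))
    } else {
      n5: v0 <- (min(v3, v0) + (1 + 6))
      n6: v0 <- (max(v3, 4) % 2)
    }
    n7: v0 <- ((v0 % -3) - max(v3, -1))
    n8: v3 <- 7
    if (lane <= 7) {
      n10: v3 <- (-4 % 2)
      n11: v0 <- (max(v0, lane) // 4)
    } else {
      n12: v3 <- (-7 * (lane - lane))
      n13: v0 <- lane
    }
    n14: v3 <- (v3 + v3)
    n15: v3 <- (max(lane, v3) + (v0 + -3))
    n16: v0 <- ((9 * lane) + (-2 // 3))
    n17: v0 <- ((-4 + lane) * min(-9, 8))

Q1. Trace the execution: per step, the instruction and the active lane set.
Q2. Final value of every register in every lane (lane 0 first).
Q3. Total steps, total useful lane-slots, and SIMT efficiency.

step 0: eval (v0 < 4)                {0,1,2,3}
step 1: v0 <- (-1 + v3)              {0,1,2}
step 2: v0 <- (5 % 3)                {0,1,2}
step 3: v0 <- ((lane * lane) - min(10, lane)) {0,1,2}
step 4: v0 <- (min(v3, v0) + (1 + 6)) {3}
step 5: v0 <- (max(v3, 4) % 2)       {3}
step 6: v0 <- ((v0 % -3) - max(v3, -1)) {0,1,2,3}
step 7: v3 <- 7                      {0,1,2,3}
step 8: eval (lane <= 7)             {0,1,2,3}
step 9: v3 <- (-4 % 2)               {0,1,2,3}
step 10: v0 <- (max(v0, lane) // 4)   {0,1,2,3}
step 11: v3 <- (v3 + v3)              {0,1,2,3}
step 12: v3 <- (max(lane, v3) + (v0 + -3)) {0,1,2,3}
step 13: v0 <- ((9 * lane) + (-2 // 3)) {0,1,2,3}
step 14: v0 <- ((-4 + lane) * min(-9, 8)) {0,1,2,3}

Answer: 15 steps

v3: -3,-2,-1,0
v0: 36,27,18,9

steps = 15; useful = 51; efficiency = 51/60 = 17/20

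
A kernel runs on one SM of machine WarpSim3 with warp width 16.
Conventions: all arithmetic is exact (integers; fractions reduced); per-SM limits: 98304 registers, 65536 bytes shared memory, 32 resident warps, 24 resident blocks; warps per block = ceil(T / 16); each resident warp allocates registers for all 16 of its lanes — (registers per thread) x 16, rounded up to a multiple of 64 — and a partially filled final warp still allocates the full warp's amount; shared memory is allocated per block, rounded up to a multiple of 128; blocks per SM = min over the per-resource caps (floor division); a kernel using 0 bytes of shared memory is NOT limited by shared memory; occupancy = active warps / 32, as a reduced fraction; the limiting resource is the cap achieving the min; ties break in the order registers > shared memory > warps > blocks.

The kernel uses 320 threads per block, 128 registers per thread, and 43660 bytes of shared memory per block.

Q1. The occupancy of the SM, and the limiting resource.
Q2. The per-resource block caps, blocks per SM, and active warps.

Answer: occupancy 5/8, limited by shared memory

registers: 2 blocks
shared memory: 1 block
warps: 1 block
blocks: 24 blocks

Answer: 1 block, 20 active warps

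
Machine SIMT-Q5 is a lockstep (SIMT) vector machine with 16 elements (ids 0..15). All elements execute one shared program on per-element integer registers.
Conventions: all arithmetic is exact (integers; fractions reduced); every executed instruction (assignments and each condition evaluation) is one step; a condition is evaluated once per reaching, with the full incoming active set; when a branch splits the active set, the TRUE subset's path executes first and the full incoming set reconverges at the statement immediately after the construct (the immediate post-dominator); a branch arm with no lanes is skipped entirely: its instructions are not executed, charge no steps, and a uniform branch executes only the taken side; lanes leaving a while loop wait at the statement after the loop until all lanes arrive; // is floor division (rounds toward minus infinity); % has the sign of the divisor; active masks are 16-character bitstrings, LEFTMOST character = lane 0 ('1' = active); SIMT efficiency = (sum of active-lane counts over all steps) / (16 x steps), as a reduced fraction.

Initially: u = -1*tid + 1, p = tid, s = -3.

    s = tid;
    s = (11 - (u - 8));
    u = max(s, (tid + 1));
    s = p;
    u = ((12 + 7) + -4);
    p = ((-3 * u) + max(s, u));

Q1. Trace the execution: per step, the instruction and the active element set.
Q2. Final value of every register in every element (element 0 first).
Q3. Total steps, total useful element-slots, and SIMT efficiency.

step 0: s <- tid                     1111111111111111
step 1: s <- (11 - (u - 8))          1111111111111111
step 2: u <- max(s, (tid + 1))       1111111111111111
step 3: s <- p                       1111111111111111
step 4: u <- ((12 + 7) + -4)         1111111111111111
step 5: p <- ((-3 * u) + max(s, u))  1111111111111111

Answer: 6 steps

u: 15,15,15,15,15,15,15,15,15,15,15,15,15,15,15,15
p: -30,-30,-30,-30,-30,-30,-30,-30,-30,-30,-30,-30,-30,-30,-30,-30
s: 0,1,2,3,4,5,6,7,8,9,10,11,12,13,14,15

steps = 6; useful = 96; efficiency = 96/96 = 1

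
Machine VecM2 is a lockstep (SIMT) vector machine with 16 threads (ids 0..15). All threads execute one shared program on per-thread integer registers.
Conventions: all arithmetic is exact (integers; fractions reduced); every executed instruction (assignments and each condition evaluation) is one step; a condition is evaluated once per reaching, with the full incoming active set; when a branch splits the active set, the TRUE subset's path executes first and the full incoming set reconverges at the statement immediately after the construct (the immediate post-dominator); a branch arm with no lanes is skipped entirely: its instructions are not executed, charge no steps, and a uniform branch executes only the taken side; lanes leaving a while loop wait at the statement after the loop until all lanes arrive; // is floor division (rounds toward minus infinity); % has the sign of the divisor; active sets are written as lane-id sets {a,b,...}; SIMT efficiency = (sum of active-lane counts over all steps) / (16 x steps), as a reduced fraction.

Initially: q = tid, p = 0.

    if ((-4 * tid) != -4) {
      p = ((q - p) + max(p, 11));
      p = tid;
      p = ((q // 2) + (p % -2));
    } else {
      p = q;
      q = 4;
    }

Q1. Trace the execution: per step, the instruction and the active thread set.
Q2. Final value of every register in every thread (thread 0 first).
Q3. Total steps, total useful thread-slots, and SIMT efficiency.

step 0: eval ((-4 * tid) != -4)      {0,1,2,3,4,5,6,7,8,9,10,11,12,13,14,15}
step 1: p <- ((q - p) + max(p, 11))  {0,2,3,4,5,6,7,8,9,10,11,12,13,14,15}
step 2: p <- tid                     {0,2,3,4,5,6,7,8,9,10,11,12,13,14,15}
step 3: p <- ((q // 2) + (p % -2))   {0,2,3,4,5,6,7,8,9,10,11,12,13,14,15}
step 4: p <- q                       {1}
step 5: q <- 4                       {1}

Answer: 6 steps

q: 0,4,2,3,4,5,6,7,8,9,10,11,12,13,14,15
p: 0,1,1,0,2,1,3,2,4,3,5,4,6,5,7,6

steps = 6; useful = 63; efficiency = 63/96 = 21/32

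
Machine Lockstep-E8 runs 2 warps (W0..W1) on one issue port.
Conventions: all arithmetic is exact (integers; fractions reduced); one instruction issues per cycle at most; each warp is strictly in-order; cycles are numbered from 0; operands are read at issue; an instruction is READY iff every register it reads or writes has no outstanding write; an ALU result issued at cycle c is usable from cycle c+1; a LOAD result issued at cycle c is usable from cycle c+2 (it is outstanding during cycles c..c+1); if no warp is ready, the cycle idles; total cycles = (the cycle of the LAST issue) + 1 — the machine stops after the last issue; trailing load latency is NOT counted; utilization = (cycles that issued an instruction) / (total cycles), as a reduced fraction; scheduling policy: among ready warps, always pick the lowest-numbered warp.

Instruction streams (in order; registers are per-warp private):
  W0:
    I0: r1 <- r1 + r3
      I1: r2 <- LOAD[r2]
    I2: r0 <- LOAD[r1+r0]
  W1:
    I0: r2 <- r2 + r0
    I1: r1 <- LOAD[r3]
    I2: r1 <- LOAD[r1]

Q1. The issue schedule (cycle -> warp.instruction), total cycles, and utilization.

cycle 0: W0.I0
cycle 1: W0.I1
cycle 2: W0.I2
cycle 3: W1.I0
cycle 4: W1.I1
cycle 5: idle
cycle 6: W1.I2

Answer: 7 cycles, utilization 6/7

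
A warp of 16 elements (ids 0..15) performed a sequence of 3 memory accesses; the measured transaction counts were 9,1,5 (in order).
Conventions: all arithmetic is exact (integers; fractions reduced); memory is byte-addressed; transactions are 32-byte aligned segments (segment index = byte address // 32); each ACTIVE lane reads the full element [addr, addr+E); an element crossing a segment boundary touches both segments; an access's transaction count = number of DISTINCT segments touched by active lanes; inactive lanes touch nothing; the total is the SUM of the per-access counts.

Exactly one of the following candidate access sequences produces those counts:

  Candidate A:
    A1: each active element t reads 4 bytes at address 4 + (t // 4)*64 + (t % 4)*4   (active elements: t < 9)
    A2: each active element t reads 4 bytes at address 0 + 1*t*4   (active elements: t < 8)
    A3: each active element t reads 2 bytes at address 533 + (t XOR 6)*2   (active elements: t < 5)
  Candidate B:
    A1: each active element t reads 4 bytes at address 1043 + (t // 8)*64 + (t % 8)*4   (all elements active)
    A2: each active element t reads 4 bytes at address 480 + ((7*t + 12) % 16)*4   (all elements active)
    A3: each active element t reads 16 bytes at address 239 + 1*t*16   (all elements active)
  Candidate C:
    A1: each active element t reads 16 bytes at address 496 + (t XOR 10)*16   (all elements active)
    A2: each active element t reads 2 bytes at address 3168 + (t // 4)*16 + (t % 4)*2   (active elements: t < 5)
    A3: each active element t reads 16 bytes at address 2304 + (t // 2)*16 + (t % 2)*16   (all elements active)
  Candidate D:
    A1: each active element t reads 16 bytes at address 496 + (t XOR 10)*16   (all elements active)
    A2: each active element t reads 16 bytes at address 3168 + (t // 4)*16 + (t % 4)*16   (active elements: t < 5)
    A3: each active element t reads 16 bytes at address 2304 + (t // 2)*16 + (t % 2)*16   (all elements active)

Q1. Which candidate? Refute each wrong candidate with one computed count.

A: A1 gives 3 transactions, not 9
B: A1 gives 4 transactions, not 9
D: A2 gives 2 transactions, not 1
C: all counts match (9,1,5)

Answer: C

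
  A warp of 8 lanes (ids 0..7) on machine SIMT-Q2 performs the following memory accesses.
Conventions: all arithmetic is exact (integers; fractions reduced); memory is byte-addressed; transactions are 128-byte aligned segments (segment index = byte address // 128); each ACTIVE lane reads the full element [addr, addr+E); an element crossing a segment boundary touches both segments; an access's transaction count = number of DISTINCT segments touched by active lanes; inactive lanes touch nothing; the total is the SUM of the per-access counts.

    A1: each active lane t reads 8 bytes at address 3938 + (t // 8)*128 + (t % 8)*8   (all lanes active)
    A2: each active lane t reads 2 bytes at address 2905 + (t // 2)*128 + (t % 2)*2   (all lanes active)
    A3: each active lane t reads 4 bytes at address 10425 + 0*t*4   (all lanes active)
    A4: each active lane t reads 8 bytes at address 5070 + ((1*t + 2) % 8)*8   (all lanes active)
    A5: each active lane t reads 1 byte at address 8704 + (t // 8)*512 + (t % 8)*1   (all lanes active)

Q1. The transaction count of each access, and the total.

A1: 2 transactions
A2: 4 transactions
A3: 1 transaction
A4: 2 transactions
A5: 1 transaction

Answer: 2,4,1,2,1; total 10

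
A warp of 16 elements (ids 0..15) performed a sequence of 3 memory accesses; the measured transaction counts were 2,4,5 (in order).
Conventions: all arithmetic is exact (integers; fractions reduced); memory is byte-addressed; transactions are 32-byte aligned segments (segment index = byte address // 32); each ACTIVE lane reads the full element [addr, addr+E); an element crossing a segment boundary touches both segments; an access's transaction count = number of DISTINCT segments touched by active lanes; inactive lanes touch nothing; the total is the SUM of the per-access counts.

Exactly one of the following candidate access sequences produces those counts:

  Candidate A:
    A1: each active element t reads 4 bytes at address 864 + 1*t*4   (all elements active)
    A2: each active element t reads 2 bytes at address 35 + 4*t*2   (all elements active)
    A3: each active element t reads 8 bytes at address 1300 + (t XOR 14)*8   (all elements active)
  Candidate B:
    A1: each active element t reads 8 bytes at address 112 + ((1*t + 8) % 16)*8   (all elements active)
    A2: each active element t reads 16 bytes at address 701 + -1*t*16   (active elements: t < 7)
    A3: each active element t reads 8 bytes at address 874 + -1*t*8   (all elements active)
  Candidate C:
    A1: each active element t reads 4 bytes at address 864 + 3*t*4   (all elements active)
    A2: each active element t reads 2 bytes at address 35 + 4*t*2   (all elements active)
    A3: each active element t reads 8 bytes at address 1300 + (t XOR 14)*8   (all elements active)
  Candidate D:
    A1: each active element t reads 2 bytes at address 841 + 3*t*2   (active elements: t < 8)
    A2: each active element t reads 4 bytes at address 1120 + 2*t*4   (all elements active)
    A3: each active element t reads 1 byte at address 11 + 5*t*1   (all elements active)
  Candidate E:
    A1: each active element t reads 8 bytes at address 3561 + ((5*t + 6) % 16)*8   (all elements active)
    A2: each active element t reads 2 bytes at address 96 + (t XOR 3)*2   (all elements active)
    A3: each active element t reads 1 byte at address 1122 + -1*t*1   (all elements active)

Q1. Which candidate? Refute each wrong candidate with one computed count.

B: A1 gives 5 transactions, not 2
C: A1 gives 6 transactions, not 2
D: A3 gives 3 transactions, not 5
E: A1 gives 5 transactions, not 2
A: all counts match (2,4,5)

Answer: A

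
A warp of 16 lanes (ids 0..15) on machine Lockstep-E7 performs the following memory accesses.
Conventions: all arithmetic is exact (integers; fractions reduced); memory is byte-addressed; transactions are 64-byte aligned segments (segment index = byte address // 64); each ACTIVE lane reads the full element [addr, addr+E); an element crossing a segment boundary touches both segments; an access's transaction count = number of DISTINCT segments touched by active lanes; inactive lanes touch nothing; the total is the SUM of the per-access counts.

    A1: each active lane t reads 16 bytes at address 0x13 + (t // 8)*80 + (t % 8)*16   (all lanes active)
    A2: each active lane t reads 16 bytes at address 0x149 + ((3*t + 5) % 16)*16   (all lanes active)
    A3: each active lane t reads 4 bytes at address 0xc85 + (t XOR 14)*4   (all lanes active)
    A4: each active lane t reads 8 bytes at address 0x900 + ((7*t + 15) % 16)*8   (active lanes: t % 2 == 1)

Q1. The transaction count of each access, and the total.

A1: 4 transactions
A2: 5 transactions
A3: 2 transactions
A4: 2 transactions

Answer: 4,5,2,2; total 13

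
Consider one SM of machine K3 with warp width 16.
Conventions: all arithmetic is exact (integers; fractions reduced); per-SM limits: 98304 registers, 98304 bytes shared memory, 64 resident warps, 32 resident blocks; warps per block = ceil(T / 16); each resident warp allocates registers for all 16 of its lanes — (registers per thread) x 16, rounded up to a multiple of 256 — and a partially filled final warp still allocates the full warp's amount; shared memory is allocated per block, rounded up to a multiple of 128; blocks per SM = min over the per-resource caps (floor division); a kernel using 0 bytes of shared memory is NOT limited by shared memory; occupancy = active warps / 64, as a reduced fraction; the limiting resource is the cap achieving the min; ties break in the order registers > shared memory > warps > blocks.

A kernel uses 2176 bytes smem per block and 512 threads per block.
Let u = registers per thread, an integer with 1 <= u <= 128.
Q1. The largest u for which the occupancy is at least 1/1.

Answer: u = 96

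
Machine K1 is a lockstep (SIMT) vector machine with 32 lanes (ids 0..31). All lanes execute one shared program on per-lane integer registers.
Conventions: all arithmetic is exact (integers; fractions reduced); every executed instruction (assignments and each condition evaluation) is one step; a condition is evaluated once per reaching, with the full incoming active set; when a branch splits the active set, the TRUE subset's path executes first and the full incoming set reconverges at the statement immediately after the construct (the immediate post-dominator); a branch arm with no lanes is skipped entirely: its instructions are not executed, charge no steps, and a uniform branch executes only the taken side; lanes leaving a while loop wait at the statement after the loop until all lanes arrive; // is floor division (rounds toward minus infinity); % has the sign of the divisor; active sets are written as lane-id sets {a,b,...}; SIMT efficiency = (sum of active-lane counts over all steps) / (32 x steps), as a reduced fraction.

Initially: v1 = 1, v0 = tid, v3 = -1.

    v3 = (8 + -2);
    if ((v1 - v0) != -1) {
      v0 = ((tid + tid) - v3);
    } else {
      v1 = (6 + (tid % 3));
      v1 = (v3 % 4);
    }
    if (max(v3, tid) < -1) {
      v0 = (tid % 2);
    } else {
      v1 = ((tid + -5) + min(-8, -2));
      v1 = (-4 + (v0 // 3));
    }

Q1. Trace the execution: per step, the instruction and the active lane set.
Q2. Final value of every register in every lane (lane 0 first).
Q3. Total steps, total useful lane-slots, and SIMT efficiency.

step 0: v3 <- (8 + -2)               {0,1,2,3,4,5,6,7,8,9,10,11,12,13,14,15,16,17,18,19,20,21,22,23,24,25,26,27,28,29,30,31}
step 1: eval ((v1 - v0) != -1)       {0,1,2,3,4,5,6,7,8,9,10,11,12,13,14,15,16,17,18,19,20,21,22,23,24,25,26,27,28,29,30,31}
step 2: v0 <- ((tid + tid) - v3)     {0,1,3,4,5,6,7,8,9,10,11,12,13,14,15,16,17,18,19,20,21,22,23,24,25,26,27,28,29,30,31}
step 3: v1 <- (6 + (tid % 3))        {2}
step 4: v1 <- (v3 % 4)               {2}
step 5: eval (max(v3, tid) < -1)     {0,1,2,3,4,5,6,7,8,9,10,11,12,13,14,15,16,17,18,19,20,21,22,23,24,25,26,27,28,29,30,31}
step 6: v1 <- ((tid + -5) + min(-8, -2)) {0,1,2,3,4,5,6,7,8,9,10,11,12,13,14,15,16,17,18,19,20,21,22,23,24,25,26,27,28,29,30,31}
step 7: v1 <- (-4 + (v0 // 3))       {0,1,2,3,4,5,6,7,8,9,10,11,12,13,14,15,16,17,18,19,20,21,22,23,24,25,26,27,28,29,30,31}

Answer: 8 steps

v1: -6,-6,-4,-4,-4,-3,-2,-2,-1,0,0,1,2,2,3,4,4,5,6,6,7,8,8,9,10,10,11,12,12,13,14,14
v0: -6,-4,2,0,2,4,6,8,10,12,14,16,18,20,22,24,26,28,30,32,34,36,38,40,42,44,46,48,50,52,54,56
v3: 6,6,6,6,6,6,6,6,6,6,6,6,6,6,6,6,6,6,6,6,6,6,6,6,6,6,6,6,6,6,6,6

steps = 8; useful = 193; efficiency = 193/256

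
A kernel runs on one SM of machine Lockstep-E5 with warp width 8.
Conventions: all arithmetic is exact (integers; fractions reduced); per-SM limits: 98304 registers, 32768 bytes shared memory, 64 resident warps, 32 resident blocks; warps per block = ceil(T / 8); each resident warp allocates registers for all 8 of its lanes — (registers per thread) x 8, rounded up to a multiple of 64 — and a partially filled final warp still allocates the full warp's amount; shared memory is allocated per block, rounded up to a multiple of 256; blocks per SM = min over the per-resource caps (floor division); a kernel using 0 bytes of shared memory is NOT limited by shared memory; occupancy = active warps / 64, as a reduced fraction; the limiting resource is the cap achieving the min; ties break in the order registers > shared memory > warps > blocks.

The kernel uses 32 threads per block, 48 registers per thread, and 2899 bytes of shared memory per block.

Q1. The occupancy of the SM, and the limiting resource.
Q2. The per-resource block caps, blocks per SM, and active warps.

Answer: occupancy 5/8, limited by shared memory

registers: 64 blocks
shared memory: 10 blocks
warps: 16 blocks
blocks: 32 blocks

Answer: 10 blocks, 40 active warps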